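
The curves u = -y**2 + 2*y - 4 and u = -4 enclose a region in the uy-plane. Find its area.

Both boundary curves give u as a function of y, so integrate with respect to y. Setting them equal: -y**2 + 2*y = 0, i.e. -y*(y - 2) = 0, so they meet at y = 0, 2.
For y in [0, 2], u = -y**2 + 2*y - 4 is on the right; area = ∫[0,2] (-y**2 + 2*y) dy = 4/3.

4/3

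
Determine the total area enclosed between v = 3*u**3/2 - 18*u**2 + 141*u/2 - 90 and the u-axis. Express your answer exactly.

3/4

The curve meets the u-axis where 3*u**3/2 - 18*u**2 + 141*u/2 - 90 = 0, i.e. 3*(u - 5)*(u - 4)*(u - 3)/2 = 0, at u = 3, 4, 5.
On [3, 4] the curve lies above the axis; ∫[3,4] (3*u**3/2 - 18*u**2 + 141*u/2 - 90) du = 3/8, giving area 3/8.
On [4, 5] the curve lies below the axis; ∫[4,5] (3*u**3/2 - 18*u**2 + 141*u/2 - 90) du = -3/8, giving area 3/8.
Total area = 3/8 + 3/8 = 3/4.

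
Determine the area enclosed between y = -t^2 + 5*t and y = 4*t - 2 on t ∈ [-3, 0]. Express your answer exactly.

59/6

The difference (-t^2 + 5*t) - (4*t - 2) = -t^2 + t + 2 changes sign at t = -1 inside [-3, 0], so split the integral there.
∫[-3,-1] (-t^2 + t + 2) dt = -26/3; the area of that piece is 26/3.
∫[-1,0] (-t^2 + t + 2) dt = 7/6.
Total area = 26/3 + 7/6 = 59/6.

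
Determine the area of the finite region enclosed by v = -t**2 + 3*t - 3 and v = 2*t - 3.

1/6

Set the curves equal: -t**2 + 3*t - 3 = 2*t - 3, so -t**2 + t = 0, which factors as -t*(t - 1) = 0. The curves meet at t = 0, 1.
On [0, 1], v = -t**2 + 3*t - 3 is on top; that piece has area ∫[0,1] (-t**2 + t) dt = 1/6.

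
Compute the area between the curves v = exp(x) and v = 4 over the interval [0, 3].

The difference (exp(x)) - (4) = exp(x) - 4 changes sign at x = log(4) inside [0, 3], so split the integral there.
∫[0,log(4)] (exp(x) - 4) dx = 3 - log(256); the area of that piece is -3 + log(256).
∫[log(4),3] (exp(x) - 4) dx = -16 + 8*log(2) + exp(3).
Total area = (-3 + log(256)) + (-16 + 8*log(2) + exp(3)) = -19 + 16*log(2) + exp(3).

-19 + 16*log(2) + exp(3)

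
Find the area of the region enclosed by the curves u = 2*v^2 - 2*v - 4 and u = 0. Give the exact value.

9

Both boundary curves give u as a function of v, so integrate with respect to v. Setting them equal: 2*v^2 - 2*v - 4 = 0, i.e. 2*(v - 2)*(v + 1) = 0, so they meet at v = -1, 2.
For v in [-1, 2], u = 2*v^2 - 2*v - 4 is on the left; area = ∫[-1,2] (-(2*v^2 - 2*v - 4)) dv = 9.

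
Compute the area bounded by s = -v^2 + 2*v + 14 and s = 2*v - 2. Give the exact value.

256/3

Both boundary curves give s as a function of v, so integrate with respect to v. Setting them equal: -v^2 + 16 = 0, i.e. -(v - 4)*(v + 4) = 0, so they meet at v = -4, 4.
For v in [-4, 4], s = -v^2 + 2*v + 14 is on the right; area = ∫[-4,4] (-v^2 + 16) dv = 256/3.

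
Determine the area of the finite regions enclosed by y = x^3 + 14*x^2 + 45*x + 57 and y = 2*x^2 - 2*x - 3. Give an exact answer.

1/2

Set the curves equal: x^3 + 14*x^2 + 45*x + 57 = 2*x^2 - 2*x - 3, so x^3 + 12*x^2 + 47*x + 60 = 0, which factors as (x + 3)*(x + 4)*(x + 5) = 0. The curves meet at x = -5, -4, -3.
On [-5, -4], y = x^3 + 14*x^2 + 45*x + 57 is on top; that piece has area ∫[-5,-4] (x^3 + 12*x^2 + 47*x + 60) dx = 1/4.
On [-4, -3], y = 2*x^2 - 2*x - 3 is on top; that piece has area ∫[-4,-3] (-(x^3 + 12*x^2 + 47*x + 60)) dx = 1/4.
Total enclosed area = 1/4 + 1/4 = 1/2.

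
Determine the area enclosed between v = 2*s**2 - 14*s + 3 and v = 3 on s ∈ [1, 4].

On [1, 4], (2*s**2 - 14*s + 3) - (3) = 2*s**2 - 14*s is ≤ 0 throughout, so the area is a single integral of |2*s**2 - 14*s|.
∫[1,4] (2*s**2 - 14*s) ds = -63; the area of that piece is 63.

63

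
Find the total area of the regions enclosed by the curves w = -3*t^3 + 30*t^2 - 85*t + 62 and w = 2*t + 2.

Set the curves equal: -3*t^3 + 30*t^2 - 85*t + 62 = 2*t + 2, so -3*t^3 + 30*t^2 - 87*t + 60 = 0, which factors as -3*(t - 5)*(t - 4)*(t - 1) = 0. The curves meet at t = 1, 4, 5.
On [1, 4], w = 2*t + 2 is on top; that piece has area ∫[1,4] (-(-3*t^3 + 30*t^2 - 87*t + 60)) dt = 135/4.
On [4, 5], w = -3*t^3 + 30*t^2 - 85*t + 62 is on top; that piece has area ∫[4,5] (-3*t^3 + 30*t^2 - 87*t + 60) dt = 7/4.
Total enclosed area = 135/4 + 7/4 = 71/2.

71/2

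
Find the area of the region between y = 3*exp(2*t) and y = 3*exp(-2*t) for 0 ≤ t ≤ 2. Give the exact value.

-3 + 3*exp(-4)/2 + 3*exp(4)/2

On [0, 2], (3*exp(2*t)) - (3*exp(-2*t)) = 3*exp(2*t) - 3*exp(-2*t) is ≥ 0 throughout, so the area is a single integral of |3*exp(2*t) - 3*exp(-2*t)|.
∫[0,2] (3*exp(2*t) - 3*exp(-2*t)) dt = -3 + 3*exp(-4)/2 + 3*exp(4)/2.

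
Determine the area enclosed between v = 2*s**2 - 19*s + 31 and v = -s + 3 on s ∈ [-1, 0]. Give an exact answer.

On [-1, 0], (2*s**2 - 19*s + 31) - (-s + 3) = 2*s**2 - 18*s + 28 is ≥ 0 throughout, so the area is a single integral of |2*s**2 - 18*s + 28|.
∫[-1,0] (2*s**2 - 18*s + 28) ds = 113/3.

113/3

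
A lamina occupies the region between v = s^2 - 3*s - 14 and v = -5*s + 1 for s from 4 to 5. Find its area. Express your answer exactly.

43/3

On [4, 5], (s^2 - 3*s - 14) - (-5*s + 1) = s^2 + 2*s - 15 is ≥ 0 throughout, so the area is a single integral of |s^2 + 2*s - 15|.
∫[4,5] (s^2 + 2*s - 15) ds = 43/3.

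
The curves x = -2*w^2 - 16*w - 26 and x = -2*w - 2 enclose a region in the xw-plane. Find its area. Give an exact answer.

1/3

Both boundary curves give x as a function of w, so integrate with respect to w. Setting them equal: -2*w^2 - 14*w - 24 = 0, i.e. -2*(w + 3)*(w + 4) = 0, so they meet at w = -4, -3.
For w in [-4, -3], x = -2*w^2 - 16*w - 26 is on the right; area = ∫[-4,-3] (-2*w^2 - 14*w - 24) dw = 1/3.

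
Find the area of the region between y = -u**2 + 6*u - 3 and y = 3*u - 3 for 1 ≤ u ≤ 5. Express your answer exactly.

The difference (-u**2 + 6*u - 3) - (3*u - 3) = -u**2 + 3*u changes sign at u = 3 inside [1, 5], so split the integral there.
∫[1,3] (-u**2 + 3*u) du = 10/3.
∫[3,5] (-u**2 + 3*u) du = -26/3; the area of that piece is 26/3.
Total area = 10/3 + 26/3 = 12.

12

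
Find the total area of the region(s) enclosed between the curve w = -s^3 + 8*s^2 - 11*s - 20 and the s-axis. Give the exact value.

The curve meets the s-axis where -s^3 + 8*s^2 - 11*s - 20 = 0, i.e. -(s - 5)*(s - 4)*(s + 1) = 0, at s = -1, 4, 5.
On [-1, 4] the curve lies below the axis; ∫[-1,4] (-s^3 + 8*s^2 - 11*s - 20) ds = -875/12, giving area 875/12.
On [4, 5] the curve lies above the axis; ∫[4,5] (-s^3 + 8*s^2 - 11*s - 20) ds = 11/12, giving area 11/12.
Total area = 875/12 + 11/12 = 443/6.

443/6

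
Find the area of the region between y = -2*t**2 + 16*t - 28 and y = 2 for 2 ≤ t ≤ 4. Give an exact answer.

The difference (-2*t**2 + 16*t - 28) - (2) = -2*t**2 + 16*t - 30 changes sign at t = 3 inside [2, 4], so split the integral there.
∫[2,3] (-2*t**2 + 16*t - 30) dt = -8/3; the area of that piece is 8/3.
∫[3,4] (-2*t**2 + 16*t - 30) dt = 4/3.
Total area = 8/3 + 4/3 = 4.

4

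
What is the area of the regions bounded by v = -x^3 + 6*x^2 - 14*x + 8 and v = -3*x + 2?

Set the curves equal: -x^3 + 6*x^2 - 14*x + 8 = -3*x + 2, so -x^3 + 6*x^2 - 11*x + 6 = 0, which factors as -(x - 3)*(x - 2)*(x - 1) = 0. The curves meet at x = 1, 2, 3.
On [1, 2], v = -3*x + 2 is on top; that piece has area ∫[1,2] (-(-x^3 + 6*x^2 - 11*x + 6)) dx = 1/4.
On [2, 3], v = -x^3 + 6*x^2 - 14*x + 8 is on top; that piece has area ∫[2,3] (-x^3 + 6*x^2 - 11*x + 6) dx = 1/4.
Total enclosed area = 1/4 + 1/4 = 1/2.

1/2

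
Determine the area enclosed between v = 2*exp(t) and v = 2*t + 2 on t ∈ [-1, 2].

On [-1, 2], (2*exp(t)) - (2*t + 2) = -2*t + 2*exp(t) - 2 is ≥ 0 throughout, so the area is a single integral of |-2*t + 2*exp(t) - 2|.
∫[-1,2] (-2*t + 2*exp(t) - 2) dt = -9 - 2*exp(-1) + 2*exp(2).

-9 - 2*exp(-1) + 2*exp(2)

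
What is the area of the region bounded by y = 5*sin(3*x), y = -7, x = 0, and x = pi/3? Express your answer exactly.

On [0, pi/3], (5*sin(3*x)) - (-7) = 5*sin(3*x) + 7 is ≥ 0 throughout, so the area is a single integral of |5*sin(3*x) + 7|.
∫[0,pi/3] (5*sin(3*x) + 7) dx = 10/3 + 7*pi/3.

10/3 + 7*pi/3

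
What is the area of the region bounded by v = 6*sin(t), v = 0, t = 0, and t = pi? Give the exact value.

On [0, pi], (6*sin(t)) - (0) = 6*sin(t) is ≥ 0 throughout, so the area is a single integral of |6*sin(t)|.
∫[0,pi] (6*sin(t)) dt = 12.

12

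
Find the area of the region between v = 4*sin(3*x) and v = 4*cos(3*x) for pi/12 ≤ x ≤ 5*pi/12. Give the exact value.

On [pi/12, 5*pi/12], (4*sin(3*x)) - (4*cos(3*x)) = 4*sin(3*x) - 4*cos(3*x) is ≥ 0 throughout, so the area is a single integral of |4*sin(3*x) - 4*cos(3*x)|.
∫[pi/12,5*pi/12] (4*sin(3*x) - 4*cos(3*x)) dx = 8*sqrt(2)/3.

8*sqrt(2)/3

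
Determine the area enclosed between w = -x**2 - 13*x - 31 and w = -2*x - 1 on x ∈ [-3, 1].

On [-3, 1], (-x**2 - 13*x - 31) - (-2*x - 1) = -x**2 - 11*x - 30 is ≤ 0 throughout, so the area is a single integral of |-x**2 - 11*x - 30|.
∫[-3,1] (-x**2 - 11*x - 30) dx = -256/3; the area of that piece is 256/3.

256/3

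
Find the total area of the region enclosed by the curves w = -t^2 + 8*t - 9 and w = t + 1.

Set the curves equal: -t^2 + 8*t - 9 = t + 1, so -t^2 + 7*t - 10 = 0, which factors as -(t - 5)*(t - 2) = 0. The curves meet at t = 2, 5.
On [2, 5], w = -t^2 + 8*t - 9 is on top; that piece has area ∫[2,5] (-t^2 + 7*t - 10) dt = 9/2.

9/2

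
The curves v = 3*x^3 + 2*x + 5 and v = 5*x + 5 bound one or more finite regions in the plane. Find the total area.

3/2

Set the curves equal: 3*x^3 + 2*x + 5 = 5*x + 5, so 3*x^3 - 3*x = 0, which factors as 3*x*(x - 1)*(x + 1) = 0. The curves meet at x = -1, 0, 1.
On [-1, 0], v = 3*x^3 + 2*x + 5 is on top; that piece has area ∫[-1,0] (3*x^3 - 3*x) dx = 3/4.
On [0, 1], v = 5*x + 5 is on top; that piece has area ∫[0,1] (-(3*x^3 - 3*x)) dx = 3/4.
Total enclosed area = 3/4 + 3/4 = 3/2.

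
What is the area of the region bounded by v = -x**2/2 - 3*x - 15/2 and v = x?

2/3

Set the curves equal: -x**2/2 - 3*x - 15/2 = x, so -x**2/2 - 4*x - 15/2 = 0, which factors as -(x + 3)*(x + 5)/2 = 0. The curves meet at x = -5, -3.
On [-5, -3], v = -x**2/2 - 3*x - 15/2 is on top; that piece has area ∫[-5,-3] (-x**2/2 - 4*x - 15/2) dx = 2/3.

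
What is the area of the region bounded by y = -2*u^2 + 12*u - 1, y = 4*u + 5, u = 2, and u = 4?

The difference (-2*u^2 + 12*u - 1) - (4*u + 5) = -2*u^2 + 8*u - 6 changes sign at u = 3 inside [2, 4], so split the integral there.
∫[2,3] (-2*u^2 + 8*u - 6) du = 4/3.
∫[3,4] (-2*u^2 + 8*u - 6) du = -8/3; the area of that piece is 8/3.
Total area = 4/3 + 8/3 = 4.

4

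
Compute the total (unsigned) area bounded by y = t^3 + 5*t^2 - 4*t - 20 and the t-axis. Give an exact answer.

The curve meets the t-axis where t^3 + 5*t^2 - 4*t - 20 = 0, i.e. (t - 2)*(t + 2)*(t + 5) = 0, at t = -5, -2, 2.
On [-5, -2] the curve lies above the axis; ∫[-5,-2] (t^3 + 5*t^2 - 4*t - 20) dt = 99/4, giving area 99/4.
On [-2, 2] the curve lies below the axis; ∫[-2,2] (t^3 + 5*t^2 - 4*t - 20) dt = -160/3, giving area 160/3.
Total area = 99/4 + 160/3 = 937/12.

937/12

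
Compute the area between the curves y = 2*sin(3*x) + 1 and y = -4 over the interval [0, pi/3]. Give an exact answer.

On [0, pi/3], (2*sin(3*x) + 1) - (-4) = 2*sin(3*x) + 5 is ≥ 0 throughout, so the area is a single integral of |2*sin(3*x) + 5|.
∫[0,pi/3] (2*sin(3*x) + 5) dx = 4/3 + 5*pi/3.

4/3 + 5*pi/3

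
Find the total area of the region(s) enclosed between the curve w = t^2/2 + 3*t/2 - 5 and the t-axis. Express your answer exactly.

343/12

The curve meets the t-axis where t^2/2 + 3*t/2 - 5 = 0, i.e. (t - 2)*(t + 5)/2 = 0, at t = -5, 2.
On [-5, 2] the curve lies below the axis; ∫[-5,2] (t^2/2 + 3*t/2 - 5) dt = -343/12, giving area 343/12.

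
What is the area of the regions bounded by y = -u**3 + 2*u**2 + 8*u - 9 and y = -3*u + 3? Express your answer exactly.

Set the curves equal: -u**3 + 2*u**2 + 8*u - 9 = -3*u + 3, so -u**3 + 2*u**2 + 11*u - 12 = 0, which factors as -(u - 4)*(u - 1)*(u + 3) = 0. The curves meet at u = -3, 1, 4.
On [-3, 1], y = -3*u + 3 is on top; that piece has area ∫[-3,1] (-(-u**3 + 2*u**2 + 11*u - 12)) du = 160/3.
On [1, 4], y = -u**3 + 2*u**2 + 8*u - 9 is on top; that piece has area ∫[1,4] (-u**3 + 2*u**2 + 11*u - 12) du = 99/4.
Total enclosed area = 160/3 + 99/4 = 937/12.

937/12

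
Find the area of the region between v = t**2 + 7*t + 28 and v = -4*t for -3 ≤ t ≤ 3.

On [-3, 3], (t**2 + 7*t + 28) - (-4*t) = t**2 + 11*t + 28 is ≥ 0 throughout, so the area is a single integral of |t**2 + 11*t + 28|.
∫[-3,3] (t**2 + 11*t + 28) dt = 186.

186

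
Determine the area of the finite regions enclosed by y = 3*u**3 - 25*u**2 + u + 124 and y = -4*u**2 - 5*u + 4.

1741/4

Set the curves equal: 3*u**3 - 25*u**2 + u + 124 = -4*u**2 - 5*u + 4, so 3*u**3 - 21*u**2 + 6*u + 120 = 0, which factors as 3*(u - 5)*(u - 4)*(u + 2) = 0. The curves meet at u = -2, 4, 5.
On [-2, 4], y = 3*u**3 - 25*u**2 + u + 124 is on top; that piece has area ∫[-2,4] (3*u**3 - 21*u**2 + 6*u + 120) du = 432.
On [4, 5], y = -4*u**2 - 5*u + 4 is on top; that piece has area ∫[4,5] (-(3*u**3 - 21*u**2 + 6*u + 120)) du = 13/4.
Total enclosed area = 432 + 13/4 = 1741/4.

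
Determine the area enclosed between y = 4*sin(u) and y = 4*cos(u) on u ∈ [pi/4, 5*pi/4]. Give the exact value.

8*sqrt(2)

On [pi/4, 5*pi/4], (4*sin(u)) - (4*cos(u)) = 4*sin(u) - 4*cos(u) is ≥ 0 throughout, so the area is a single integral of |4*sin(u) - 4*cos(u)|.
∫[pi/4,5*pi/4] (4*sin(u) - 4*cos(u)) du = 8*sqrt(2).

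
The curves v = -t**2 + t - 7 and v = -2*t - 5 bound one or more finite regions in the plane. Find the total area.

Set the curves equal: -t**2 + t - 7 = -2*t - 5, so -t**2 + 3*t - 2 = 0, which factors as -(t - 2)*(t - 1) = 0. The curves meet at t = 1, 2.
On [1, 2], v = -t**2 + t - 7 is on top; that piece has area ∫[1,2] (-t**2 + 3*t - 2) dt = 1/6.

1/6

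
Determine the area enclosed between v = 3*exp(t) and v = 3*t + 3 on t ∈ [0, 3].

-51/2 + 3*exp(3)

On [0, 3], (3*exp(t)) - (3*t + 3) = -3*t + 3*exp(t) - 3 is ≥ 0 throughout, so the area is a single integral of |-3*t + 3*exp(t) - 3|.
∫[0,3] (-3*t + 3*exp(t) - 3) dt = -51/2 + 3*exp(3).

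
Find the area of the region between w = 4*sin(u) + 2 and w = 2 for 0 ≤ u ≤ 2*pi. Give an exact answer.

The difference (4*sin(u) + 2) - (2) = 4*sin(u) changes sign at u = pi inside [0, 2*pi], so split the integral there.
∫[0,pi] (4*sin(u)) du = 8.
∫[pi,2*pi] (4*sin(u)) du = -8; the area of that piece is 8.
Total area = 8 + 8 = 16.

16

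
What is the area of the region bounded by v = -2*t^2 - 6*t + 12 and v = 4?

125/3

Set the curves equal: -2*t^2 - 6*t + 12 = 4, so -2*t^2 - 6*t + 8 = 0, which factors as -2*(t - 1)*(t + 4) = 0. The curves meet at t = -4, 1.
On [-4, 1], v = -2*t^2 - 6*t + 12 is on top; that piece has area ∫[-4,1] (-2*t^2 - 6*t + 8) dt = 125/3.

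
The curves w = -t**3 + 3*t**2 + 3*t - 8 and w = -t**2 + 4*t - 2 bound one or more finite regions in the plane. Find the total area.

71/6

Set the curves equal: -t**3 + 3*t**2 + 3*t - 8 = -t**2 + 4*t - 2, so -t**3 + 4*t**2 - t - 6 = 0, which factors as -(t - 3)*(t - 2)*(t + 1) = 0. The curves meet at t = -1, 2, 3.
On [-1, 2], w = -t**2 + 4*t - 2 is on top; that piece has area ∫[-1,2] (-(-t**3 + 4*t**2 - t - 6)) dt = 45/4.
On [2, 3], w = -t**3 + 3*t**2 + 3*t - 8 is on top; that piece has area ∫[2,3] (-t**3 + 4*t**2 - t - 6) dt = 7/12.
Total enclosed area = 45/4 + 7/12 = 71/6.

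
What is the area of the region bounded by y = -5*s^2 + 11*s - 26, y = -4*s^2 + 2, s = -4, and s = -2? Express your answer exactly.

On [-4, -2], (-5*s^2 + 11*s - 26) - (-4*s^2 + 2) = -s^2 + 11*s - 28 is ≤ 0 throughout, so the area is a single integral of |-s^2 + 11*s - 28|.
∫[-4,-2] (-s^2 + 11*s - 28) ds = -422/3; the area of that piece is 422/3.

422/3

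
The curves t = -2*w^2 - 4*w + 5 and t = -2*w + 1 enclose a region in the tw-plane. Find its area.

9

Both boundary curves give t as a function of w, so integrate with respect to w. Setting them equal: -2*w^2 - 2*w + 4 = 0, i.e. -2*(w - 1)*(w + 2) = 0, so they meet at w = -2, 1.
For w in [-2, 1], t = -2*w^2 - 4*w + 5 is on the right; area = ∫[-2,1] (-2*w^2 - 2*w + 4) dw = 9.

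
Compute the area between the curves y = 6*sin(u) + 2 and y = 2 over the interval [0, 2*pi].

The difference (6*sin(u) + 2) - (2) = 6*sin(u) changes sign at u = pi inside [0, 2*pi], so split the integral there.
∫[0,pi] (6*sin(u)) du = 12.
∫[pi,2*pi] (6*sin(u)) du = -12; the area of that piece is 12.
Total area = 12 + 12 = 24.

24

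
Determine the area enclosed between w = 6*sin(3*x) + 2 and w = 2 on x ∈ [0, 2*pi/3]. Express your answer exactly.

8

The difference (6*sin(3*x) + 2) - (2) = 6*sin(3*x) changes sign at x = pi/3 inside [0, 2*pi/3], so split the integral there.
∫[0,pi/3] (6*sin(3*x)) dx = 4.
∫[pi/3,2*pi/3] (6*sin(3*x)) dx = -4; the area of that piece is 4.
Total area = 4 + 4 = 8.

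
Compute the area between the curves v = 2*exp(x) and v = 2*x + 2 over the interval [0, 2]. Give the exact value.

-10 + 2*exp(2)

On [0, 2], (2*exp(x)) - (2*x + 2) = -2*x + 2*exp(x) - 2 is ≥ 0 throughout, so the area is a single integral of |-2*x + 2*exp(x) - 2|.
∫[0,2] (-2*x + 2*exp(x) - 2) dx = -10 + 2*exp(2).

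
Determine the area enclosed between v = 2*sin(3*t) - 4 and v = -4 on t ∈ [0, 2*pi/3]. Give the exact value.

The difference (2*sin(3*t) - 4) - (-4) = 2*sin(3*t) changes sign at t = pi/3 inside [0, 2*pi/3], so split the integral there.
∫[0,pi/3] (2*sin(3*t)) dt = 4/3.
∫[pi/3,2*pi/3] (2*sin(3*t)) dt = -4/3; the area of that piece is 4/3.
Total area = 4/3 + 4/3 = 8/3.

8/3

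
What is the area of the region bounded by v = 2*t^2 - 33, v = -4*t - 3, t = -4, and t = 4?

172

The difference (2*t^2 - 33) - (-4*t - 3) = 2*t^2 + 4*t - 30 changes sign at t = 3 inside [-4, 4], so split the integral there.
∫[-4,3] (2*t^2 + 4*t - 30) dt = -490/3; the area of that piece is 490/3.
∫[3,4] (2*t^2 + 4*t - 30) dt = 26/3.
Total area = 490/3 + 26/3 = 172.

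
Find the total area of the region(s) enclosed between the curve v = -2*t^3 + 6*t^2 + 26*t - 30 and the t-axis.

The curve meets the t-axis where -2*t^3 + 6*t^2 + 26*t - 30 = 0, i.e. -2*(t - 5)*(t - 1)*(t + 3) = 0, at t = -3, 1, 5.
On [-3, 1] the curve lies below the axis; ∫[-3,1] (-2*t^3 + 6*t^2 + 26*t - 30) dt = -128, giving area 128.
On [1, 5] the curve lies above the axis; ∫[1,5] (-2*t^3 + 6*t^2 + 26*t - 30) dt = 128, giving area 128.
Total area = 128 + 128 = 256.

256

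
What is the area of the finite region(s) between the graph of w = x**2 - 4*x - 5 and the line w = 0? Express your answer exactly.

The curve meets the x-axis where x**2 - 4*x - 5 = 0, i.e. (x - 5)*(x + 1) = 0, at x = -1, 5.
On [-1, 5] the curve lies below the axis; ∫[-1,5] (x**2 - 4*x - 5) dx = -36, giving area 36.

36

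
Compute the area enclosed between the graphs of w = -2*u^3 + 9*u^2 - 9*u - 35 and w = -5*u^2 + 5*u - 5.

296/3

Set the curves equal: -2*u^3 + 9*u^2 - 9*u - 35 = -5*u^2 + 5*u - 5, so -2*u^3 + 14*u^2 - 14*u - 30 = 0, which factors as -2*(u - 5)*(u - 3)*(u + 1) = 0. The curves meet at u = -1, 3, 5.
On [-1, 3], w = -5*u^2 + 5*u - 5 is on top; that piece has area ∫[-1,3] (-(-2*u^3 + 14*u^2 - 14*u - 30)) du = 256/3.
On [3, 5], w = -2*u^3 + 9*u^2 - 9*u - 35 is on top; that piece has area ∫[3,5] (-2*u^3 + 14*u^2 - 14*u - 30) du = 40/3.
Total enclosed area = 256/3 + 40/3 = 296/3.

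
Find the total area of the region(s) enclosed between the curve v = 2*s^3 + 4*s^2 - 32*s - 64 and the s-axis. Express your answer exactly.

The curve meets the s-axis where 2*s^3 + 4*s^2 - 32*s - 64 = 0, i.e. 2*(s - 4)*(s + 2)*(s + 4) = 0, at s = -4, -2, 4.
On [-4, -2] the curve lies above the axis; ∫[-4,-2] (2*s^3 + 4*s^2 - 32*s - 64) ds = 56/3, giving area 56/3.
On [-2, 4] the curve lies below the axis; ∫[-2,4] (2*s^3 + 4*s^2 - 32*s - 64) ds = -360, giving area 360.
Total area = 56/3 + 360 = 1136/3.

1136/3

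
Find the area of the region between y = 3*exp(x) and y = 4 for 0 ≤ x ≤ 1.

The difference (3*exp(x)) - (4) = 3*exp(x) - 4 changes sign at x = log(4/3) inside [0, 1], so split the integral there.
∫[0,log(4/3)] (3*exp(x) - 4) dx = log(81/256) + 1; the area of that piece is -1 + log(256/81).
∫[log(4/3),1] (3*exp(x) - 4) dx = -8 - 4*log(3) + 8*log(2) + 3*exp(1).
Total area = (-1 + log(256/81)) + (-8 - 4*log(3) + 8*log(2) + 3*exp(1)) = -9 - 8*log(3) + 3*exp(1) + 16*log(2).

-9 - 8*log(3) + 3*exp(1) + 16*log(2)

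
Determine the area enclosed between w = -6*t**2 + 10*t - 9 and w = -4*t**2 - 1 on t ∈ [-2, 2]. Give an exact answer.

The difference (-6*t**2 + 10*t - 9) - (-4*t**2 - 1) = -2*t**2 + 10*t - 8 changes sign at t = 1 inside [-2, 2], so split the integral there.
∫[-2,1] (-2*t**2 + 10*t - 8) dt = -45; the area of that piece is 45.
∫[1,2] (-2*t**2 + 10*t - 8) dt = 7/3.
Total area = 45 + 7/3 = 142/3.

142/3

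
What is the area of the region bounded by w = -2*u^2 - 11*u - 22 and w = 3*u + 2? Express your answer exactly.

Set the curves equal: -2*u^2 - 11*u - 22 = 3*u + 2, so -2*u^2 - 14*u - 24 = 0, which factors as -2*(u + 3)*(u + 4) = 0. The curves meet at u = -4, -3.
On [-4, -3], w = -2*u^2 - 11*u - 22 is on top; that piece has area ∫[-4,-3] (-2*u^2 - 14*u - 24) du = 1/3.

1/3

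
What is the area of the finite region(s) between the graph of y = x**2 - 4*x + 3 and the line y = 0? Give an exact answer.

The curve meets the x-axis where x**2 - 4*x + 3 = 0, i.e. (x - 3)*(x - 1) = 0, at x = 1, 3.
On [1, 3] the curve lies below the axis; ∫[1,3] (x**2 - 4*x + 3) dx = -4/3, giving area 4/3.

4/3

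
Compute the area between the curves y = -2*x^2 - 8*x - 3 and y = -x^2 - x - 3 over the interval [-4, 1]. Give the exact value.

The difference (-2*x^2 - 8*x - 3) - (-x^2 - x - 3) = -x^2 - 7*x changes sign at x = 0 inside [-4, 1], so split the integral there.
∫[-4,0] (-x^2 - 7*x) dx = 104/3.
∫[0,1] (-x^2 - 7*x) dx = -23/6; the area of that piece is 23/6.
Total area = 104/3 + 23/6 = 77/2.

77/2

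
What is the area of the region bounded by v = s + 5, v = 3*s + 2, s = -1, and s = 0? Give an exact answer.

On [-1, 0], (s + 5) - (3*s + 2) = -2*s + 3 is ≥ 0 throughout, so the area is a single integral of |-2*s + 3|.
∫[-1,0] (-2*s + 3) ds = 4.

4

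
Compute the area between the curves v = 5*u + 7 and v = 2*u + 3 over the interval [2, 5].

On [2, 5], (5*u + 7) - (2*u + 3) = 3*u + 4 is ≥ 0 throughout, so the area is a single integral of |3*u + 4|.
∫[2,5] (3*u + 4) du = 87/2.

87/2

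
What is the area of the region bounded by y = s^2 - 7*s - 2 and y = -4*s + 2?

Set the curves equal: s^2 - 7*s - 2 = -4*s + 2, so s^2 - 3*s - 4 = 0, which factors as (s - 4)*(s + 1) = 0. The curves meet at s = -1, 4.
On [-1, 4], y = -4*s + 2 is on top; that piece has area ∫[-1,4] (-(s^2 - 3*s - 4)) ds = 125/6.

125/6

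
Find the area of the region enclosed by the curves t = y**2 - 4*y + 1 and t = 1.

Both boundary curves give t as a function of y, so integrate with respect to y. Setting them equal: y**2 - 4*y = 0, i.e. y*(y - 4) = 0, so they meet at y = 0, 4.
For y in [0, 4], t = y**2 - 4*y + 1 is on the left; area = ∫[0,4] (-(y**2 - 4*y)) dy = 32/3.

32/3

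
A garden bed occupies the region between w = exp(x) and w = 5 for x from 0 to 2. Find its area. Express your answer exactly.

The difference (exp(x)) - (5) = exp(x) - 5 changes sign at x = log(5) inside [0, 2], so split the integral there.
∫[0,log(5)] (exp(x) - 5) dx = 4 - log(3125); the area of that piece is -4 + log(3125).
∫[log(5),2] (exp(x) - 5) dx = -15 + exp(2) + 5*log(5).
Total area = (-4 + log(3125)) + (-15 + exp(2) + 5*log(5)) = -19 + exp(2) + 10*log(5).

-19 + exp(2) + 10*log(5)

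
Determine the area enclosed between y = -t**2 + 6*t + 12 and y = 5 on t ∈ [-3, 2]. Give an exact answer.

137/3

The difference (-t**2 + 6*t + 12) - (5) = -t**2 + 6*t + 7 changes sign at t = -1 inside [-3, 2], so split the integral there.
∫[-3,-1] (-t**2 + 6*t + 7) dt = -56/3; the area of that piece is 56/3.
∫[-1,2] (-t**2 + 6*t + 7) dt = 27.
Total area = 56/3 + 27 = 137/3.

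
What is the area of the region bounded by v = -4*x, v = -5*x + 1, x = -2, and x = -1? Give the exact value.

On [-2, -1], (-4*x) - (-5*x + 1) = x - 1 is ≤ 0 throughout, so the area is a single integral of |x - 1|.
∫[-2,-1] (x - 1) dx = -5/2; the area of that piece is 5/2.

5/2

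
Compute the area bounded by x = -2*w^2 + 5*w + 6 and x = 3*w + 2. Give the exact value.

Both boundary curves give x as a function of w, so integrate with respect to w. Setting them equal: -2*w^2 + 2*w + 4 = 0, i.e. -2*(w - 2)*(w + 1) = 0, so they meet at w = -1, 2.
For w in [-1, 2], x = -2*w^2 + 5*w + 6 is on the right; area = ∫[-1,2] (-2*w^2 + 2*w + 4) dw = 9.

9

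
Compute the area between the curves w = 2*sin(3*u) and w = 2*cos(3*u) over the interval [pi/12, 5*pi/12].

4*sqrt(2)/3

On [pi/12, 5*pi/12], (2*sin(3*u)) - (2*cos(3*u)) = 2*sin(3*u) - 2*cos(3*u) is ≥ 0 throughout, so the area is a single integral of |2*sin(3*u) - 2*cos(3*u)|.
∫[pi/12,5*pi/12] (2*sin(3*u) - 2*cos(3*u)) du = 4*sqrt(2)/3.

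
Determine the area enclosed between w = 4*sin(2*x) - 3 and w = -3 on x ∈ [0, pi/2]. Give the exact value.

On [0, pi/2], (4*sin(2*x) - 3) - (-3) = 4*sin(2*x) is ≥ 0 throughout, so the area is a single integral of |4*sin(2*x)|.
∫[0,pi/2] (4*sin(2*x)) dx = 4.

4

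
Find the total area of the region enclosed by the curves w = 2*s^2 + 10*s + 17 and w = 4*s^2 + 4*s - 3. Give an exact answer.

343/3

Set the curves equal: 2*s^2 + 10*s + 17 = 4*s^2 + 4*s - 3, so -2*s^2 + 6*s + 20 = 0, which factors as -2*(s - 5)*(s + 2) = 0. The curves meet at s = -2, 5.
On [-2, 5], w = 2*s^2 + 10*s + 17 is on top; that piece has area ∫[-2,5] (-2*s^2 + 6*s + 20) ds = 343/3.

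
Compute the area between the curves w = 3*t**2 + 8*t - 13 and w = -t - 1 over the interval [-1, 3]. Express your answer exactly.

The difference (3*t**2 + 8*t - 13) - (-t - 1) = 3*t**2 + 9*t - 12 changes sign at t = 1 inside [-1, 3], so split the integral there.
∫[-1,1] (3*t**2 + 9*t - 12) dt = -22; the area of that piece is 22.
∫[1,3] (3*t**2 + 9*t - 12) dt = 38.
Total area = 22 + 38 = 60.

60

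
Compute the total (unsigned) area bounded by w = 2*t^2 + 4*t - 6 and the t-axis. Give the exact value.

64/3

The curve meets the t-axis where 2*t^2 + 4*t - 6 = 0, i.e. 2*(t - 1)*(t + 3) = 0, at t = -3, 1.
On [-3, 1] the curve lies below the axis; ∫[-3,1] (2*t^2 + 4*t - 6) dt = -64/3, giving area 64/3.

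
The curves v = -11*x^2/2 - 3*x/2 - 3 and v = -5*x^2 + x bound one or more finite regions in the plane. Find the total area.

1/12

Set the curves equal: -11*x^2/2 - 3*x/2 - 3 = -5*x^2 + x, so -x^2/2 - 5*x/2 - 3 = 0, which factors as -(x + 2)*(x + 3)/2 = 0. The curves meet at x = -3, -2.
On [-3, -2], v = -11*x^2/2 - 3*x/2 - 3 is on top; that piece has area ∫[-3,-2] (-x^2/2 - 5*x/2 - 3) dx = 1/12.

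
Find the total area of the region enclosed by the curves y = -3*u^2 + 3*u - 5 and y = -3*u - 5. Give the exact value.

Set the curves equal: -3*u^2 + 3*u - 5 = -3*u - 5, so -3*u^2 + 6*u = 0, which factors as -3*u*(u - 2) = 0. The curves meet at u = 0, 2.
On [0, 2], y = -3*u^2 + 3*u - 5 is on top; that piece has area ∫[0,2] (-3*u^2 + 6*u) du = 4.

4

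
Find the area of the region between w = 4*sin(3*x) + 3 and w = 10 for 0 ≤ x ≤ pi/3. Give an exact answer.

On [0, pi/3], (4*sin(3*x) + 3) - (10) = 4*sin(3*x) - 7 is ≤ 0 throughout, so the area is a single integral of |4*sin(3*x) - 7|.
∫[0,pi/3] (4*sin(3*x) - 7) dx = 8/3 - 7*pi/3; the area of that piece is -8/3 + 7*pi/3.

-8/3 + 7*pi/3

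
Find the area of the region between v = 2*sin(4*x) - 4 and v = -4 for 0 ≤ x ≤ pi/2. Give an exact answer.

2

The difference (2*sin(4*x) - 4) - (-4) = 2*sin(4*x) changes sign at x = pi/4 inside [0, pi/2], so split the integral there.
∫[0,pi/4] (2*sin(4*x)) dx = 1.
∫[pi/4,pi/2] (2*sin(4*x)) dx = -1; the area of that piece is 1.
Total area = 1 + 1 = 2.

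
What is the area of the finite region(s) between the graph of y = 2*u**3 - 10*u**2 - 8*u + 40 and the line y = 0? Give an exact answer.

937/6

The curve meets the u-axis where 2*u**3 - 10*u**2 - 8*u + 40 = 0, i.e. 2*(u - 5)*(u - 2)*(u + 2) = 0, at u = -2, 2, 5.
On [-2, 2] the curve lies above the axis; ∫[-2,2] (2*u**3 - 10*u**2 - 8*u + 40) du = 320/3, giving area 320/3.
On [2, 5] the curve lies below the axis; ∫[2,5] (2*u**3 - 10*u**2 - 8*u + 40) du = -99/2, giving area 99/2.
Total area = 320/3 + 99/2 = 937/6.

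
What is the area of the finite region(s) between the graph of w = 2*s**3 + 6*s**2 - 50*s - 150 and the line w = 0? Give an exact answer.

1048

The curve meets the s-axis where 2*s**3 + 6*s**2 - 50*s - 150 = 0, i.e. 2*(s - 5)*(s + 3)*(s + 5) = 0, at s = -5, -3, 5.
On [-5, -3] the curve lies above the axis; ∫[-5,-3] (2*s**3 + 6*s**2 - 50*s - 150) ds = 24, giving area 24.
On [-3, 5] the curve lies below the axis; ∫[-3,5] (2*s**3 + 6*s**2 - 50*s - 150) ds = -1024, giving area 1024.
Total area = 24 + 1024 = 1048.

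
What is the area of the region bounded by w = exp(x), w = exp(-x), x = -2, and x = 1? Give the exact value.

-4 + exp(-2) + exp(-1) + exp(1) + exp(2)

The difference (exp(x)) - (exp(-x)) = exp(x) - exp(-x) changes sign at x = 0 inside [-2, 1], so split the integral there.
∫[-2,0] (exp(x) - exp(-x)) dx = -exp(2) - exp(-2) + 2; the area of that piece is -2 + exp(-2) + exp(2).
∫[0,1] (exp(x) - exp(-x)) dx = -2 + exp(-1) + exp(1).
Total area = (-2 + exp(-2) + exp(2)) + (-2 + exp(-1) + exp(1)) = -4 + exp(-2) + exp(-1) + exp(1) + exp(2).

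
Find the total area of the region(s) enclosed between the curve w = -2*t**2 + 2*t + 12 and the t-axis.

The curve meets the t-axis where -2*t**2 + 2*t + 12 = 0, i.e. -2*(t - 3)*(t + 2) = 0, at t = -2, 3.
On [-2, 3] the curve lies above the axis; ∫[-2,3] (-2*t**2 + 2*t + 12) dt = 125/3, giving area 125/3.

125/3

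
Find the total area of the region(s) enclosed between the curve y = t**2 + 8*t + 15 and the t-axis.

The curve meets the t-axis where t**2 + 8*t + 15 = 0, i.e. (t + 3)*(t + 5) = 0, at t = -5, -3.
On [-5, -3] the curve lies below the axis; ∫[-5,-3] (t**2 + 8*t + 15) dt = -4/3, giving area 4/3.

4/3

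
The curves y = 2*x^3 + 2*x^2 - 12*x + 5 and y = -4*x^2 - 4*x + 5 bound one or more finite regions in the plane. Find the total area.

Set the curves equal: 2*x^3 + 2*x^2 - 12*x + 5 = -4*x^2 - 4*x + 5, so 2*x^3 + 6*x^2 - 8*x = 0, which factors as 2*x*(x - 1)*(x + 4) = 0. The curves meet at x = -4, 0, 1.
On [-4, 0], y = 2*x^3 + 2*x^2 - 12*x + 5 is on top; that piece has area ∫[-4,0] (2*x^3 + 6*x^2 - 8*x) dx = 64.
On [0, 1], y = -4*x^2 - 4*x + 5 is on top; that piece has area ∫[0,1] (-(2*x^3 + 6*x^2 - 8*x)) dx = 3/2.
Total enclosed area = 64 + 3/2 = 131/2.

131/2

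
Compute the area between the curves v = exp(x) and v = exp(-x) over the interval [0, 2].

-2 + exp(-2) + exp(2)

On [0, 2], (exp(x)) - (exp(-x)) = exp(x) - exp(-x) is ≥ 0 throughout, so the area is a single integral of |exp(x) - exp(-x)|.
∫[0,2] (exp(x) - exp(-x)) dx = -2 + exp(-2) + exp(2).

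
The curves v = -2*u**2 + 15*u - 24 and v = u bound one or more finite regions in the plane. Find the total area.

Set the curves equal: -2*u**2 + 15*u - 24 = u, so -2*u**2 + 14*u - 24 = 0, which factors as -2*(u - 4)*(u - 3) = 0. The curves meet at u = 3, 4.
On [3, 4], v = -2*u**2 + 15*u - 24 is on top; that piece has area ∫[3,4] (-2*u**2 + 14*u - 24) du = 1/3.

1/3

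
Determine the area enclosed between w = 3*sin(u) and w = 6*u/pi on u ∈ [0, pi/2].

3 - 3*pi/4

On [0, pi/2], (3*sin(u)) - (6*u/pi) = -6*u/pi + 3*sin(u) is ≥ 0 throughout, so the area is a single integral of |-6*u/pi + 3*sin(u)|.
∫[0,pi/2] (-6*u/pi + 3*sin(u)) du = 3 - 3*pi/4.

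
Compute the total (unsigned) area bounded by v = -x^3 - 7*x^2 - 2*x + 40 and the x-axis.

The curve meets the x-axis where -x^3 - 7*x^2 - 2*x + 40 = 0, i.e. -(x - 2)*(x + 4)*(x + 5) = 0, at x = -5, -4, 2.
On [-5, -4] the curve lies below the axis; ∫[-5,-4] (-x^3 - 7*x^2 - 2*x + 40) dx = -13/12, giving area 13/12.
On [-4, 2] the curve lies above the axis; ∫[-4,2] (-x^3 - 7*x^2 - 2*x + 40) dx = 144, giving area 144.
Total area = 13/12 + 144 = 1741/12.

1741/12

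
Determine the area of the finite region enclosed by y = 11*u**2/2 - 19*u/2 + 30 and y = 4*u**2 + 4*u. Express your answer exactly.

Set the curves equal: 11*u**2/2 - 19*u/2 + 30 = 4*u**2 + 4*u, so 3*u**2/2 - 27*u/2 + 30 = 0, which factors as 3*(u - 5)*(u - 4)/2 = 0. The curves meet at u = 4, 5.
On [4, 5], y = 4*u**2 + 4*u is on top; that piece has area ∫[4,5] (-(3*u**2/2 - 27*u/2 + 30)) du = 1/4.

1/4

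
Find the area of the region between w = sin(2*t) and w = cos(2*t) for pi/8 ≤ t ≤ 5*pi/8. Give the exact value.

sqrt(2)

On [pi/8, 5*pi/8], (sin(2*t)) - (cos(2*t)) = sin(2*t) - cos(2*t) is ≥ 0 throughout, so the area is a single integral of |sin(2*t) - cos(2*t)|.
∫[pi/8,5*pi/8] (sin(2*t) - cos(2*t)) dt = sqrt(2).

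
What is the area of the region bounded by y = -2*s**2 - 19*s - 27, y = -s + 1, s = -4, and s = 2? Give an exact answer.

412/3

The difference (-2*s**2 - 19*s - 27) - (-s + 1) = -2*s**2 - 18*s - 28 changes sign at s = -2 inside [-4, 2], so split the integral there.
∫[-4,-2] (-2*s**2 - 18*s - 28) ds = 44/3.
∫[-2,2] (-2*s**2 - 18*s - 28) ds = -368/3; the area of that piece is 368/3.
Total area = 44/3 + 368/3 = 412/3.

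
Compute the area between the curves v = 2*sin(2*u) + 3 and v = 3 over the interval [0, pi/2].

2

On [0, pi/2], (2*sin(2*u) + 3) - (3) = 2*sin(2*u) is ≥ 0 throughout, so the area is a single integral of |2*sin(2*u)|.
∫[0,pi/2] (2*sin(2*u)) du = 2.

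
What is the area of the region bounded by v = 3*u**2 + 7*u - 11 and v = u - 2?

32

Set the curves equal: 3*u**2 + 7*u - 11 = u - 2, so 3*u**2 + 6*u - 9 = 0, which factors as 3*(u - 1)*(u + 3) = 0. The curves meet at u = -3, 1.
On [-3, 1], v = u - 2 is on top; that piece has area ∫[-3,1] (-(3*u**2 + 6*u - 9)) du = 32.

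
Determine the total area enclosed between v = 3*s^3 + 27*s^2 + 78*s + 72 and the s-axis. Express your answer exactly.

The curve meets the s-axis where 3*s^3 + 27*s^2 + 78*s + 72 = 0, i.e. 3*(s + 2)*(s + 3)*(s + 4) = 0, at s = -4, -3, -2.
On [-4, -3] the curve lies above the axis; ∫[-4,-3] (3*s^3 + 27*s^2 + 78*s + 72) ds = 3/4, giving area 3/4.
On [-3, -2] the curve lies below the axis; ∫[-3,-2] (3*s^3 + 27*s^2 + 78*s + 72) ds = -3/4, giving area 3/4.
Total area = 3/4 + 3/4 = 3/2.

3/2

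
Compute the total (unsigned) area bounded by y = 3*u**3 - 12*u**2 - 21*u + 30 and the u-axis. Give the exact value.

937/4

The curve meets the u-axis where 3*u**3 - 12*u**2 - 21*u + 30 = 0, i.e. 3*(u - 5)*(u - 1)*(u + 2) = 0, at u = -2, 1, 5.
On [-2, 1] the curve lies above the axis; ∫[-2,1] (3*u**3 - 12*u**2 - 21*u + 30) du = 297/4, giving area 297/4.
On [1, 5] the curve lies below the axis; ∫[1,5] (3*u**3 - 12*u**2 - 21*u + 30) du = -160, giving area 160.
Total area = 297/4 + 160 = 937/4.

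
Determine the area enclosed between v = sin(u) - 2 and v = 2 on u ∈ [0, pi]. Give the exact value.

On [0, pi], (sin(u) - 2) - (2) = sin(u) - 4 is ≤ 0 throughout, so the area is a single integral of |sin(u) - 4|.
∫[0,pi] (sin(u) - 4) du = 2 - 4*pi; the area of that piece is -2 + 4*pi.

-2 + 4*pi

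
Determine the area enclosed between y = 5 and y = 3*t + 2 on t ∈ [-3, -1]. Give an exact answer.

18

On [-3, -1], (5) - (3*t + 2) = -3*t + 3 is ≥ 0 throughout, so the area is a single integral of |-3*t + 3|.
∫[-3,-1] (-3*t + 3) dt = 18.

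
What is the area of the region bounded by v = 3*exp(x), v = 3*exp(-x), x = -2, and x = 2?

The difference (3*exp(x)) - (3*exp(-x)) = 3*exp(x) - 3*exp(-x) changes sign at x = 0 inside [-2, 2], so split the integral there.
∫[-2,0] (3*exp(x) - 3*exp(-x)) dx = -3*exp(2) - 3*exp(-2) + 6; the area of that piece is -6 + 3*exp(-2) + 3*exp(2).
∫[0,2] (3*exp(x) - 3*exp(-x)) dx = -6 + 3*exp(-2) + 3*exp(2).
Total area = (-6 + 3*exp(-2) + 3*exp(2)) + (-6 + 3*exp(-2) + 3*exp(2)) = -12 + 6*exp(-2) + 6*exp(2).

-12 + 6*exp(-2) + 6*exp(2)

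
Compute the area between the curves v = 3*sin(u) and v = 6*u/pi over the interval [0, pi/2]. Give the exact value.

3 - 3*pi/4

On [0, pi/2], (3*sin(u)) - (6*u/pi) = -6*u/pi + 3*sin(u) is ≥ 0 throughout, so the area is a single integral of |-6*u/pi + 3*sin(u)|.
∫[0,pi/2] (-6*u/pi + 3*sin(u)) du = 3 - 3*pi/4.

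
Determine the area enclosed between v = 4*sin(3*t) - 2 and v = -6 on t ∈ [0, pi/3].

On [0, pi/3], (4*sin(3*t) - 2) - (-6) = 4*sin(3*t) + 4 is ≥ 0 throughout, so the area is a single integral of |4*sin(3*t) + 4|.
∫[0,pi/3] (4*sin(3*t) + 4) dt = 8/3 + 4*pi/3.

8/3 + 4*pi/3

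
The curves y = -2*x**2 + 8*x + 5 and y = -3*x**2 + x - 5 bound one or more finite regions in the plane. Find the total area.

9/2

Set the curves equal: -2*x**2 + 8*x + 5 = -3*x**2 + x - 5, so x**2 + 7*x + 10 = 0, which factors as (x + 2)*(x + 5) = 0. The curves meet at x = -5, -2.
On [-5, -2], y = -3*x**2 + x - 5 is on top; that piece has area ∫[-5,-2] (-(x**2 + 7*x + 10)) dx = 9/2.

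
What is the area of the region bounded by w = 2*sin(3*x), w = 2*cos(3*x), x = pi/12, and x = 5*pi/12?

On [pi/12, 5*pi/12], (2*sin(3*x)) - (2*cos(3*x)) = 2*sin(3*x) - 2*cos(3*x) is ≥ 0 throughout, so the area is a single integral of |2*sin(3*x) - 2*cos(3*x)|.
∫[pi/12,5*pi/12] (2*sin(3*x) - 2*cos(3*x)) dx = 4*sqrt(2)/3.

4*sqrt(2)/3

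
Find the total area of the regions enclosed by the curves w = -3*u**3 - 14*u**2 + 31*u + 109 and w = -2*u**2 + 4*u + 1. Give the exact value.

1741/4

Set the curves equal: -3*u**3 - 14*u**2 + 31*u + 109 = -2*u**2 + 4*u + 1, so -3*u**3 - 12*u**2 + 27*u + 108 = 0, which factors as -3*(u - 3)*(u + 3)*(u + 4) = 0. The curves meet at u = -4, -3, 3.
On [-4, -3], w = -2*u**2 + 4*u + 1 is on top; that piece has area ∫[-4,-3] (-(-3*u**3 - 12*u**2 + 27*u + 108)) du = 13/4.
On [-3, 3], w = -3*u**3 - 14*u**2 + 31*u + 109 is on top; that piece has area ∫[-3,3] (-3*u**3 - 12*u**2 + 27*u + 108) du = 432.
Total enclosed area = 13/4 + 432 = 1741/4.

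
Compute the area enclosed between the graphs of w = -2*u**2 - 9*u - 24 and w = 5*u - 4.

Set the curves equal: -2*u**2 - 9*u - 24 = 5*u - 4, so -2*u**2 - 14*u - 20 = 0, which factors as -2*(u + 2)*(u + 5) = 0. The curves meet at u = -5, -2.
On [-5, -2], w = -2*u**2 - 9*u - 24 is on top; that piece has area ∫[-5,-2] (-2*u**2 - 14*u - 20) du = 9.

9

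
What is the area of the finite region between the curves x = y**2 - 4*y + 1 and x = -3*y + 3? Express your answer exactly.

9/2

Both boundary curves give x as a function of y, so integrate with respect to y. Setting them equal: y**2 - y - 2 = 0, i.e. (y - 2)*(y + 1) = 0, so they meet at y = -1, 2.
For y in [-1, 2], x = y**2 - 4*y + 1 is on the left; area = ∫[-1,2] (-(y**2 - y - 2)) dy = 9/2.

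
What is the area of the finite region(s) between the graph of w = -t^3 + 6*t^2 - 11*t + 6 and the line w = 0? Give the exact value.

The curve meets the t-axis where -t^3 + 6*t^2 - 11*t + 6 = 0, i.e. -(t - 3)*(t - 2)*(t - 1) = 0, at t = 1, 2, 3.
On [1, 2] the curve lies below the axis; ∫[1,2] (-t^3 + 6*t^2 - 11*t + 6) dt = -1/4, giving area 1/4.
On [2, 3] the curve lies above the axis; ∫[2,3] (-t^3 + 6*t^2 - 11*t + 6) dt = 1/4, giving area 1/4.
Total area = 1/4 + 1/4 = 1/2.

1/2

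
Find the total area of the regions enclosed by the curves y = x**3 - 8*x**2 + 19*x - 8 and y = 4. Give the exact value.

37/12

Set the curves equal: x**3 - 8*x**2 + 19*x - 8 = 4, so x**3 - 8*x**2 + 19*x - 12 = 0, which factors as (x - 4)*(x - 3)*(x - 1) = 0. The curves meet at x = 1, 3, 4.
On [1, 3], y = x**3 - 8*x**2 + 19*x - 8 is on top; that piece has area ∫[1,3] (x**3 - 8*x**2 + 19*x - 12) dx = 8/3.
On [3, 4], y = 4 is on top; that piece has area ∫[3,4] (-(x**3 - 8*x**2 + 19*x - 12)) dx = 5/12.
Total enclosed area = 8/3 + 5/12 = 37/12.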